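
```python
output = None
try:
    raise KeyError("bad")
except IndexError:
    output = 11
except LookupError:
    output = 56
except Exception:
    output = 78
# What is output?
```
56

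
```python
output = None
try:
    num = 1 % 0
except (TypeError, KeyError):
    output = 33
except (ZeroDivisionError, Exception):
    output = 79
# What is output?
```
79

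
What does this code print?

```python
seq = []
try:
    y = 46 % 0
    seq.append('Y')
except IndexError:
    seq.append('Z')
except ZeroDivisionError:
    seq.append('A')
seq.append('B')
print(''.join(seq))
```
AB

ZeroDivisionError is caught by its specific handler, not IndexError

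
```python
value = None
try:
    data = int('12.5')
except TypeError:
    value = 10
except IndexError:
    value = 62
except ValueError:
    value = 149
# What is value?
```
149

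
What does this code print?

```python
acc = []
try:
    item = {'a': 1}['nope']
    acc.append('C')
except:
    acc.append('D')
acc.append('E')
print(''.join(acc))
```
DE

Exception raised in try, caught by bare except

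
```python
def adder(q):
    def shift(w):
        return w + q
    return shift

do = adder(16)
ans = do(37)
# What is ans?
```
53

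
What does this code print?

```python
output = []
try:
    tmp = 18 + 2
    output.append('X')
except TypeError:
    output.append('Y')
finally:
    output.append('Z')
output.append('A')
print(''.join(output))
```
XZA

finally runs after normal execution too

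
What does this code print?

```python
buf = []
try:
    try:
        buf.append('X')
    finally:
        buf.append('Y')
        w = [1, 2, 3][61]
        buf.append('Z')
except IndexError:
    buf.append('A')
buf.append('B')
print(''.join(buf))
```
XYAB

Exception in inner finally caught by outer except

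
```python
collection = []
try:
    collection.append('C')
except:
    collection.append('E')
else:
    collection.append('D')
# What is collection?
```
['C', 'D']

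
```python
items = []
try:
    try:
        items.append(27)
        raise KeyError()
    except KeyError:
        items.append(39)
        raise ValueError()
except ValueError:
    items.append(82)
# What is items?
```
[27, 39, 82]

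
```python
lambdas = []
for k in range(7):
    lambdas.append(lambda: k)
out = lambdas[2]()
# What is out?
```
6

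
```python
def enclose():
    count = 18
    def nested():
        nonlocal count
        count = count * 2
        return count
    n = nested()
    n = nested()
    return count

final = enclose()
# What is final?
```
72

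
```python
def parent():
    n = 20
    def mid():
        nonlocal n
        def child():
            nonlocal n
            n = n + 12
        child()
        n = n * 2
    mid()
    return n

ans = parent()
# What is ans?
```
64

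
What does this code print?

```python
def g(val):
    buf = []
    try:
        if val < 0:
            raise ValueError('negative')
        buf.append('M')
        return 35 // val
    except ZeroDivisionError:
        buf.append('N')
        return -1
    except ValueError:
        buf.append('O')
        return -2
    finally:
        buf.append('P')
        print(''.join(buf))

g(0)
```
MNP

val=0 causes ZeroDivisionError, caught, finally prints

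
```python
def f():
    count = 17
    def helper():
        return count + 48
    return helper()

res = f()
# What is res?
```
65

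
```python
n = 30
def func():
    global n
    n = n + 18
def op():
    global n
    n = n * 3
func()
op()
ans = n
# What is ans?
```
144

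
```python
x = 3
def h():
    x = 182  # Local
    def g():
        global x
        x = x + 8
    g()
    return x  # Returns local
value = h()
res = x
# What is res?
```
11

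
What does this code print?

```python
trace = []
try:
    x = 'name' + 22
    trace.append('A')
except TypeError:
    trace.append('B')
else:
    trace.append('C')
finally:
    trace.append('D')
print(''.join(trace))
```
BD

Exception: except runs, else skipped, finally runs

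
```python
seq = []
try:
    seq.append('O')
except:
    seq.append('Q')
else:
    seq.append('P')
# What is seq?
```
['O', 'P']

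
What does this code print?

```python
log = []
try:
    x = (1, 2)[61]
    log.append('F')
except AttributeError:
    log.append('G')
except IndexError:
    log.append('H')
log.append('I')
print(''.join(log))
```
HI

IndexError is caught by its specific handler, not AttributeError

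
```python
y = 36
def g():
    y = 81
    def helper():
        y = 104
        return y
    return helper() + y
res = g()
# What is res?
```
185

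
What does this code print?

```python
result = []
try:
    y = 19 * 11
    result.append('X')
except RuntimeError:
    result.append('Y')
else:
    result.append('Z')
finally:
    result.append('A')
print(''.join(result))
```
XZA

else runs before finally when no exception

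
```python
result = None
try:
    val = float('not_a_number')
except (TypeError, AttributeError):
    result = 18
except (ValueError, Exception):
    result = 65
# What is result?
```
65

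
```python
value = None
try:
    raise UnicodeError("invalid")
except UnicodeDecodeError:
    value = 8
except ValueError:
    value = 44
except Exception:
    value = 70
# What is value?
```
44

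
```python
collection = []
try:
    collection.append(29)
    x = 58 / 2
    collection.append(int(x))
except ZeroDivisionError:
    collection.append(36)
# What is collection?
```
[29, 29]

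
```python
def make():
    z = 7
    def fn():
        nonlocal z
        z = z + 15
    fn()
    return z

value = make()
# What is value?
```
22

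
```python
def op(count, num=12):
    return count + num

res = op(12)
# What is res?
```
24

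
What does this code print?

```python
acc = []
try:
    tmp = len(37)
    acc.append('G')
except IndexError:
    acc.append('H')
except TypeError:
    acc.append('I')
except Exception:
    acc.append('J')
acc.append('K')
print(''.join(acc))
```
IK

TypeError matches before generic Exception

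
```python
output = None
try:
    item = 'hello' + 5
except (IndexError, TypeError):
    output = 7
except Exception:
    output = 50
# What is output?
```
7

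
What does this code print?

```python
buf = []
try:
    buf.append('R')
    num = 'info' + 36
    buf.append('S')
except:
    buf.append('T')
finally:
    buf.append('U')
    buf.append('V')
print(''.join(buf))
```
RTUV

Code before exception runs, then except, then all of finally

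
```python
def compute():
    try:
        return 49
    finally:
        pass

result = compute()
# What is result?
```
49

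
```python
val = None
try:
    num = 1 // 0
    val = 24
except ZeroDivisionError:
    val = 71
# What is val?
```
71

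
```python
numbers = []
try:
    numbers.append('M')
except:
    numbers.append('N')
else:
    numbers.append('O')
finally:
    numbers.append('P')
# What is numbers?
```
['M', 'O', 'P']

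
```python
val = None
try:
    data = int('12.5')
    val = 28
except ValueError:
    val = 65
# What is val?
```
65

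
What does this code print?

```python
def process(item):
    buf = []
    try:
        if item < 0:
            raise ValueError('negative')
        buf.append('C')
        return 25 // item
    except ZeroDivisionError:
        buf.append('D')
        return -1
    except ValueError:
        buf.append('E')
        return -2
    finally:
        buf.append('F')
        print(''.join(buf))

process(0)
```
CDF

item=0 causes ZeroDivisionError, caught, finally prints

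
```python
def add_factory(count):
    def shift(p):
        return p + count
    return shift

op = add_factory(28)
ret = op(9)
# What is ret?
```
37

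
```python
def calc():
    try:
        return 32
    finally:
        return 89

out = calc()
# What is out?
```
89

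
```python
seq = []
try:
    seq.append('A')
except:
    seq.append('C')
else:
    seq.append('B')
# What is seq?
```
['A', 'B']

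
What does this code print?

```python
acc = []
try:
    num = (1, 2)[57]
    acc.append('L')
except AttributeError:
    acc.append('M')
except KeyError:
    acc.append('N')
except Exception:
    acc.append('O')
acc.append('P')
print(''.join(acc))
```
OP

IndexError not specifically caught, falls to Exception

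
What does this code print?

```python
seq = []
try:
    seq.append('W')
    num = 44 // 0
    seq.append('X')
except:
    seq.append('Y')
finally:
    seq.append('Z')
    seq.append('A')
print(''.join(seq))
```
WYZA

Code before exception runs, then except, then all of finally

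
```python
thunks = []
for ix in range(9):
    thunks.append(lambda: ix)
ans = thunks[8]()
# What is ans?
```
8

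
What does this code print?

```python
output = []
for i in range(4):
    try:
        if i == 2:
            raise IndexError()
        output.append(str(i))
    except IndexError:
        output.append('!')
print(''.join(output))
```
01!3

Exception on i=2 caught, loop continues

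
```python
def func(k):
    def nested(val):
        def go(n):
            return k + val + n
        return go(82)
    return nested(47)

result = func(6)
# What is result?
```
135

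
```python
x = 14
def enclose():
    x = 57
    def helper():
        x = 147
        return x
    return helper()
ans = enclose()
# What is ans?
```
147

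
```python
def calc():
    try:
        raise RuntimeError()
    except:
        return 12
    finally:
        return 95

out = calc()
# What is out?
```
95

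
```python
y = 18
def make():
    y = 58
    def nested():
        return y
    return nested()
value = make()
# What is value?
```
58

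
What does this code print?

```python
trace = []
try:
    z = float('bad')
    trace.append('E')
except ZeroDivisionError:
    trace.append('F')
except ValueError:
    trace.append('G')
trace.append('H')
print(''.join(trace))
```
GH

ValueError is caught by its specific handler, not ZeroDivisionError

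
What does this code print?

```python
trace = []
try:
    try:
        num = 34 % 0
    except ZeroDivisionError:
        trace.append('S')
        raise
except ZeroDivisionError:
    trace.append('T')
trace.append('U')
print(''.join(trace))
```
STU

raise without argument re-raises current exception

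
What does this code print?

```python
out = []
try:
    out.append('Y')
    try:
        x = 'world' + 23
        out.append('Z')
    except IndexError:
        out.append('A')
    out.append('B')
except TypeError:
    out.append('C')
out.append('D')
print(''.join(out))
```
YCD

Inner handler doesn't match, propagates to outer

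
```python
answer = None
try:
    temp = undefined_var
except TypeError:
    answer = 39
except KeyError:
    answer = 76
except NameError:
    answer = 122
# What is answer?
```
122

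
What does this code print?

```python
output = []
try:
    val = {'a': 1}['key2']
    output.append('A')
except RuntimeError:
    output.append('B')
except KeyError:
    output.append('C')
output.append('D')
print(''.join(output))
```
CD

KeyError is caught by its specific handler, not RuntimeError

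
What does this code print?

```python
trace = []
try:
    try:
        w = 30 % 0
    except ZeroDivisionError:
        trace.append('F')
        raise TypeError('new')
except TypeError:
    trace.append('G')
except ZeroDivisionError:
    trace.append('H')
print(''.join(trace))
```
FG

New TypeError raised, caught by outer TypeError handler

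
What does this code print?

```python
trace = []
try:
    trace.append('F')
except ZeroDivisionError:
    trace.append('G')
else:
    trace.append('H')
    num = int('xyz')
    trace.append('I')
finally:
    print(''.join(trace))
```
FH

Try succeeds, else appends 'H', ValueError in else is uncaught, finally prints before exception propagates ('I' never appended)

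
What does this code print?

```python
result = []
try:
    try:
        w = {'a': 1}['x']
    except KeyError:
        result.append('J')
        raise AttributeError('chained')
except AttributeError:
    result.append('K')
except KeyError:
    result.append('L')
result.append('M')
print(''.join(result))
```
JKM

AttributeError raised and caught, original KeyError not re-raised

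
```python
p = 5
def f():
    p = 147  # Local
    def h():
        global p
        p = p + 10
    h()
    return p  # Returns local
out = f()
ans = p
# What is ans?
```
15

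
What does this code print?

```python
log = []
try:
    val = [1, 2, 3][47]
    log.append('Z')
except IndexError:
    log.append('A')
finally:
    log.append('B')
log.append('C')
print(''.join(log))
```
ABC

finally always runs, even after exception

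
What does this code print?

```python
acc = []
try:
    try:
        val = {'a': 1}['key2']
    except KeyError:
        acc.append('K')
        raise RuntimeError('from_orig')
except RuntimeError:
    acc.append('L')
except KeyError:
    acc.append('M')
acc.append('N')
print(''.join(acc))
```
KLN

RuntimeError raised and caught, original KeyError not re-raised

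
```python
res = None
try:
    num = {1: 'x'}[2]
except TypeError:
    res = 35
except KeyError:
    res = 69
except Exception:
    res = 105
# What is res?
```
69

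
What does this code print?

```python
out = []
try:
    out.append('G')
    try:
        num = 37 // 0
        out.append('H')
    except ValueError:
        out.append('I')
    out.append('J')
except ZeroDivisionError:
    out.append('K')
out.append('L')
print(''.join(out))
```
GKL

Inner handler doesn't match, propagates to outer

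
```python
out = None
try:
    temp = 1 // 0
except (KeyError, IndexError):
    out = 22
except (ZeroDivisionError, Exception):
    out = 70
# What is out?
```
70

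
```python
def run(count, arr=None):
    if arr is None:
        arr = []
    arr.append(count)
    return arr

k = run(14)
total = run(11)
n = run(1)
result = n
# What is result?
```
[1]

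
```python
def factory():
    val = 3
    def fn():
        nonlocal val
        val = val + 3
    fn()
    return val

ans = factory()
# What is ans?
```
6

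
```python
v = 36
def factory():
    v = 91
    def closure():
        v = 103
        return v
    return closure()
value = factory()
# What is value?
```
103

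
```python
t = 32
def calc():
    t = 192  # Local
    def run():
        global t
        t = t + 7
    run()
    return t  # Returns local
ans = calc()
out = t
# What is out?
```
39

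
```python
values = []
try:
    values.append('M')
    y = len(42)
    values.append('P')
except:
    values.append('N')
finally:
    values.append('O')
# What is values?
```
['M', 'N', 'O']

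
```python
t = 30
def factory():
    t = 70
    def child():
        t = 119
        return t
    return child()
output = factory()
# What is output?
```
119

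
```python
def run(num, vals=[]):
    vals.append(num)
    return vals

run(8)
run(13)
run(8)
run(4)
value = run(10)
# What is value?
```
[8, 13, 8, 4, 10]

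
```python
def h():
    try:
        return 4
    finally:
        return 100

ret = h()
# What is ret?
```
100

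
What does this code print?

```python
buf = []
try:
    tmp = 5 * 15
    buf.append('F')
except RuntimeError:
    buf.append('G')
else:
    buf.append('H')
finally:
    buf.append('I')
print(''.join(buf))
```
FHI

else runs before finally when no exception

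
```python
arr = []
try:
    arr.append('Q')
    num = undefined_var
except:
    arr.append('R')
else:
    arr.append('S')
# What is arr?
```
['Q', 'R']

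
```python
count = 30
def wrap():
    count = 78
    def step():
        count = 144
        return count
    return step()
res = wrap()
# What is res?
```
144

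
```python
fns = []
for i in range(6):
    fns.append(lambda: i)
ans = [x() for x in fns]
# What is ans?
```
[5, 5, 5, 5, 5, 5]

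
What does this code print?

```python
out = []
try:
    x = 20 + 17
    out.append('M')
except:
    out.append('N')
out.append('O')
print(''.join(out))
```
MO

No exception, try block completes normally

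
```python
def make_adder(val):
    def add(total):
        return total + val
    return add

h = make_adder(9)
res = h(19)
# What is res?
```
28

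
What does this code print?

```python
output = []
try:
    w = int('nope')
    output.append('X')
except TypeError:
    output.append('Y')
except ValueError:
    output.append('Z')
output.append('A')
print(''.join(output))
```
ZA

ValueError is caught by its specific handler, not TypeError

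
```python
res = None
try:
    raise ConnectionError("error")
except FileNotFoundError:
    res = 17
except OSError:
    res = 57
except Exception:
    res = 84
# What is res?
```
57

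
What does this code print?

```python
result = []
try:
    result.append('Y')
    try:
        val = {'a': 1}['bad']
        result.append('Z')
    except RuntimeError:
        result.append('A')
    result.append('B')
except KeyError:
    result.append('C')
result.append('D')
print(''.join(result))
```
YCD

Inner handler doesn't match, propagates to outer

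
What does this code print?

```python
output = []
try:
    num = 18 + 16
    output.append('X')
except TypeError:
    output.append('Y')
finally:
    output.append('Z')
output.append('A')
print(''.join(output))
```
XZA

finally runs after normal execution too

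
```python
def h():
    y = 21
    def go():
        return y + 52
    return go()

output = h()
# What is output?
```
73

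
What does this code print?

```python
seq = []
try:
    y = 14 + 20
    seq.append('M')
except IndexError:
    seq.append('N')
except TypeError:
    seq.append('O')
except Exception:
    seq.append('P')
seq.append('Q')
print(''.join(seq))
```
MQ

No exception, try block completes normally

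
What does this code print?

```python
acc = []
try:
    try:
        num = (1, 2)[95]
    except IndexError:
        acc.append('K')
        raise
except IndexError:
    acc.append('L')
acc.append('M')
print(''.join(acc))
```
KLM

raise without argument re-raises current exception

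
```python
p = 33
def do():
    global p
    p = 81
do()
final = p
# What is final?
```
81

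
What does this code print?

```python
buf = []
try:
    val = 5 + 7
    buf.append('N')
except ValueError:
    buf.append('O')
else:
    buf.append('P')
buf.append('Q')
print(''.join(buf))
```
NPQ

else block runs when no exception occurs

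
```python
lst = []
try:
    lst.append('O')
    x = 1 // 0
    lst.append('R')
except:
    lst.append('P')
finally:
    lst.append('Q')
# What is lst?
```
['O', 'P', 'Q']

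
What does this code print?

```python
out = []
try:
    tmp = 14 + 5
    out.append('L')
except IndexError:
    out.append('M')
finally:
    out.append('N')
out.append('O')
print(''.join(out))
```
LNO

finally runs after normal execution too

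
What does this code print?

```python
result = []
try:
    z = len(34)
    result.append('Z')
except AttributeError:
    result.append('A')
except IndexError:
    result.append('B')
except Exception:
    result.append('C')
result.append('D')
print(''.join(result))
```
CD

TypeError not specifically caught, falls to Exception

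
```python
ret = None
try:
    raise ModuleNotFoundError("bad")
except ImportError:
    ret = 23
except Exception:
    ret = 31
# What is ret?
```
23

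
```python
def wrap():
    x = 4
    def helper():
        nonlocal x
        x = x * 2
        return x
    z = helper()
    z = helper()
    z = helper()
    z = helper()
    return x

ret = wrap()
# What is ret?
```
64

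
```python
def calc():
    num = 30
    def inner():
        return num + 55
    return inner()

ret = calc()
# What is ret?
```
85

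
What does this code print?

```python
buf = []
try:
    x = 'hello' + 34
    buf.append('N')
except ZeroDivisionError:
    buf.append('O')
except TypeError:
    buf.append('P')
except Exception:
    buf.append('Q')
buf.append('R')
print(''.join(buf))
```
PR

TypeError matches before generic Exception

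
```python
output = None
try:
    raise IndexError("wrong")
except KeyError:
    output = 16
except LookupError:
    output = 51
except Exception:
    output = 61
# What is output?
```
51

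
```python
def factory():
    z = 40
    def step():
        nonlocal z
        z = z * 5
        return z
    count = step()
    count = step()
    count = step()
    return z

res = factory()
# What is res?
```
5000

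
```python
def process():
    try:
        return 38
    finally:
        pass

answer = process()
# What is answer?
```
38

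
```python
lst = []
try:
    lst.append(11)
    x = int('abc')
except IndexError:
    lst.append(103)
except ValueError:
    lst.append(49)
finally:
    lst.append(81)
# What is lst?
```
[11, 49, 81]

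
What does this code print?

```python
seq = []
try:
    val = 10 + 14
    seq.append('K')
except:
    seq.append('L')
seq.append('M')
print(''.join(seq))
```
KM

No exception, try block completes normally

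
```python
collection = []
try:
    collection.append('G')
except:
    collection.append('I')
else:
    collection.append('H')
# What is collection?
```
['G', 'H']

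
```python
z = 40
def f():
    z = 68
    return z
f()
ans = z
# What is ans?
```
40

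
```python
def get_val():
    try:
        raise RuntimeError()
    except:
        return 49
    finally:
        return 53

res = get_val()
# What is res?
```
53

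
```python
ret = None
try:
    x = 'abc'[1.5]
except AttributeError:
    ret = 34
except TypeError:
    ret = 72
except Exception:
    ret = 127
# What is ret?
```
72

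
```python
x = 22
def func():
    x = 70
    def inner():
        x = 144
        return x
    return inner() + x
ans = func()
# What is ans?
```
214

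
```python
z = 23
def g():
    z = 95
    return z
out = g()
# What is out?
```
95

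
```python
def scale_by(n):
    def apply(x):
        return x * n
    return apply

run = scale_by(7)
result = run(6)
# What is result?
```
42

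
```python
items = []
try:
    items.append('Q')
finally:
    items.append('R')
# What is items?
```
['Q', 'R']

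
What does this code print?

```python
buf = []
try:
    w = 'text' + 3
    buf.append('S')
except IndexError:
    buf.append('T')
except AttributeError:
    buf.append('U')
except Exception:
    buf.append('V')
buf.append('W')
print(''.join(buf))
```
VW

TypeError not specifically caught, falls to Exception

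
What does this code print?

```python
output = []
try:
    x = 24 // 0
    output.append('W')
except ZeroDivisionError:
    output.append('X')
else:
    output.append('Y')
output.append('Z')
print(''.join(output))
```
XZ

else block skipped when exception is caught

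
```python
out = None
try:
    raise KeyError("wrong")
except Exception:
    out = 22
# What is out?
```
22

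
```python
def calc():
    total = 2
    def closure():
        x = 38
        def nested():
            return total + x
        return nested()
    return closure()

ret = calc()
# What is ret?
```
40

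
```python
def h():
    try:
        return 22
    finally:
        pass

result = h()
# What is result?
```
22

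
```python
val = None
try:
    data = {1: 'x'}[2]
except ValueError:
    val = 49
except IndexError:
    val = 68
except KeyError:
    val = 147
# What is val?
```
147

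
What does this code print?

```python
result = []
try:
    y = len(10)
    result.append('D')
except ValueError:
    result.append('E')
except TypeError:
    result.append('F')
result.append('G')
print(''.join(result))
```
FG

TypeError is caught by its specific handler, not ValueError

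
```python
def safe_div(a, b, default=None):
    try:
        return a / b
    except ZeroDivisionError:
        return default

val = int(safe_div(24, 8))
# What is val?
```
3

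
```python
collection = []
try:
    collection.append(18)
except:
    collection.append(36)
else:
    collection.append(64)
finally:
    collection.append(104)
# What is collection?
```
[18, 64, 104]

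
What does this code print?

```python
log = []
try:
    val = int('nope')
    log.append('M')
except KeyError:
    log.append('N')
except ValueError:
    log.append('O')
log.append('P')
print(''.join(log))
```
OP

ValueError is caught by its specific handler, not KeyError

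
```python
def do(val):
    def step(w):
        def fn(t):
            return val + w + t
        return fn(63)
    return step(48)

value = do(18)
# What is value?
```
129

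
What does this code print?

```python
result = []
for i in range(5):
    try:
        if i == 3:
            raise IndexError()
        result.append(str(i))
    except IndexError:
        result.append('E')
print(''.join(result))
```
012E4

Exception on i=3 caught, loop continues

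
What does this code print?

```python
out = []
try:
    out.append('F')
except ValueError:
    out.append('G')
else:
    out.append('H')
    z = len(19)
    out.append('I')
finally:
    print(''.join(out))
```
FH

Try succeeds, else appends 'H', TypeError in else is uncaught, finally prints before exception propagates ('I' never appended)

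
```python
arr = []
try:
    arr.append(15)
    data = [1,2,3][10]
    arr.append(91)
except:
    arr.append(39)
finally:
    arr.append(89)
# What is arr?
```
[15, 39, 89]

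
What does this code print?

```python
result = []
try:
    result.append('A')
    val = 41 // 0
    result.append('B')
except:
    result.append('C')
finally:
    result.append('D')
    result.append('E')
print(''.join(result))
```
ACDE

Code before exception runs, then except, then all of finally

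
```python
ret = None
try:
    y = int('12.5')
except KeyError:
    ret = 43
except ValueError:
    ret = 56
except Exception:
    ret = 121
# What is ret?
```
56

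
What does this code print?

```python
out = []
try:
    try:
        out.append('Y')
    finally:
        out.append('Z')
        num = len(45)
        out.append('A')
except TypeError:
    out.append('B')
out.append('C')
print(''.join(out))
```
YZBC

Exception in inner finally caught by outer except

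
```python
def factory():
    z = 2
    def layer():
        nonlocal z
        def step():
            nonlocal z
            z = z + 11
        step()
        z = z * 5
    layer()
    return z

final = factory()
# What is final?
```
65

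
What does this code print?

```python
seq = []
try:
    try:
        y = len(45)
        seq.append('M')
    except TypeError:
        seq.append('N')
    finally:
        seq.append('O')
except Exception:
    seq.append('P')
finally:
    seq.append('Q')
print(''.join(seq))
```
NOQ

Both finally blocks run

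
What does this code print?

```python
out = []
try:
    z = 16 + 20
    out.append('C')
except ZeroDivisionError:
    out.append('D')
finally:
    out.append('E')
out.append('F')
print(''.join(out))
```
CEF

finally runs after normal execution too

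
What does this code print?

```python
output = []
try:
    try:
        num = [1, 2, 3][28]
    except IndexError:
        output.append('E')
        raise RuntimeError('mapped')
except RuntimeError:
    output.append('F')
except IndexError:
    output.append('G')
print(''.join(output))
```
EF

New RuntimeError raised, caught by outer RuntimeError handler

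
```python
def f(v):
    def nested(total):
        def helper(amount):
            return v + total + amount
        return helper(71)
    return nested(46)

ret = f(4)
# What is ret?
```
121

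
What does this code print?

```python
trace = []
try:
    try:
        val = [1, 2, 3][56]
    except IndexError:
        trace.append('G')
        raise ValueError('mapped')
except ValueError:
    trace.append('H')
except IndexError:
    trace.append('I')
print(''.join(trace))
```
GH

New ValueError raised, caught by outer ValueError handler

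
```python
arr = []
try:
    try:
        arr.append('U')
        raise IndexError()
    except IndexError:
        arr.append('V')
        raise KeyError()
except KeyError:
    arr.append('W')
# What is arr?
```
['U', 'V', 'W']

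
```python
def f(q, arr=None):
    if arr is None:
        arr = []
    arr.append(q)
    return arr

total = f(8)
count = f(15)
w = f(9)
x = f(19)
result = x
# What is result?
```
[19]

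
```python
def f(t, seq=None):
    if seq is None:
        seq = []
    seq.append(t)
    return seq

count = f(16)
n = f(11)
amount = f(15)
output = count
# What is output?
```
[16]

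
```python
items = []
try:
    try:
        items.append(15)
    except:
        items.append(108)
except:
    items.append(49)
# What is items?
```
[15]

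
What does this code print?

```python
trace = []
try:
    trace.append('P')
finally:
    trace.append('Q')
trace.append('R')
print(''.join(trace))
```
PQR

try/finally without except, no exception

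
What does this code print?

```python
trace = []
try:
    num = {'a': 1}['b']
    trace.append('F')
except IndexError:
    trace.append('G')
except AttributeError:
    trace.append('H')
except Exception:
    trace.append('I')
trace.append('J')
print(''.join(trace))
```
IJ

KeyError not specifically caught, falls to Exception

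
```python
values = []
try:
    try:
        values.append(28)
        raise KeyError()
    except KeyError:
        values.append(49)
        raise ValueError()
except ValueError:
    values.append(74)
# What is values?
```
[28, 49, 74]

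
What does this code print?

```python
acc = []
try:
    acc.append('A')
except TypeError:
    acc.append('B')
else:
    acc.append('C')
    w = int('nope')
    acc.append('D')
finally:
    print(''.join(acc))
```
AC

Try succeeds, else appends 'C', ValueError in else is uncaught, finally prints before exception propagates ('D' never appended)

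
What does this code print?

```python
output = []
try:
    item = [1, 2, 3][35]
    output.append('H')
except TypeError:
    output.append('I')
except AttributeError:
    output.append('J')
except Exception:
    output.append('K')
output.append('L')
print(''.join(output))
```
KL

IndexError not specifically caught, falls to Exception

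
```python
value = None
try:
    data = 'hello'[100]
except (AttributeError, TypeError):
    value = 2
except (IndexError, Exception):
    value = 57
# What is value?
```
57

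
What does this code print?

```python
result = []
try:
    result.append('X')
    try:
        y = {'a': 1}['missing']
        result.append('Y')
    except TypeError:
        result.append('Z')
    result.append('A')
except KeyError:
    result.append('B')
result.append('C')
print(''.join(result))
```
XBC

Inner handler doesn't match, propagates to outer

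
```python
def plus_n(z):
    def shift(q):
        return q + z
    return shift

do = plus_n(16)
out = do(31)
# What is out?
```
47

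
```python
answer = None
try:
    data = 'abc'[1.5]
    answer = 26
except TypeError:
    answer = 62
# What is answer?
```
62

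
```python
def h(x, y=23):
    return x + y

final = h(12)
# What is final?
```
35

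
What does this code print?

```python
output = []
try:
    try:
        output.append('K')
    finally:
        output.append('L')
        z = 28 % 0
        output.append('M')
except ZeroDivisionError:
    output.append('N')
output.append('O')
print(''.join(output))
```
KLNO

Exception in inner finally caught by outer except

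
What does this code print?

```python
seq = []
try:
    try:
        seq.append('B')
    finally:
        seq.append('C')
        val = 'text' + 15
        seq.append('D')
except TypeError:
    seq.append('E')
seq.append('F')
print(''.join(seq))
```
BCEF

Exception in inner finally caught by outer except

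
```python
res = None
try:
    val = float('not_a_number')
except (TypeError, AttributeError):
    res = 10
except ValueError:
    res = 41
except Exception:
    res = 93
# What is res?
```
41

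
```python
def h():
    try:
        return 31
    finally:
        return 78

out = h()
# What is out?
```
78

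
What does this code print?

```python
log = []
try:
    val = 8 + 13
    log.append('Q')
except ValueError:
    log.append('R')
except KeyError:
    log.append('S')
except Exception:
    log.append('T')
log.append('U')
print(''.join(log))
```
QU

No exception, try block completes normally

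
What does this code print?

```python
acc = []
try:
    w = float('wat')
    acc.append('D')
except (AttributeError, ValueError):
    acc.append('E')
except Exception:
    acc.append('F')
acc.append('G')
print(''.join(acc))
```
EG

ValueError matches tuple containing it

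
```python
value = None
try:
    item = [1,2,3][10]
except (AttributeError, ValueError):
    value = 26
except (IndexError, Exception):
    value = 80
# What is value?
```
80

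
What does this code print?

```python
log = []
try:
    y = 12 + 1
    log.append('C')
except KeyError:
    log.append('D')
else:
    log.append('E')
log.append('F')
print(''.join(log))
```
CEF

else block runs when no exception occurs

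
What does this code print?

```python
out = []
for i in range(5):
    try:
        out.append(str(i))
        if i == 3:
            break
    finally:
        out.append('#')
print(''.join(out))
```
0#1#2#3#

finally runs even when breaking out of loop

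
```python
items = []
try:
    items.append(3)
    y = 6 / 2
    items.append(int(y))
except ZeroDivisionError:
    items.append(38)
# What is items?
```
[3, 3]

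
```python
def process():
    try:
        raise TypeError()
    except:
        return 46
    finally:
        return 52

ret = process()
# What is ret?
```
52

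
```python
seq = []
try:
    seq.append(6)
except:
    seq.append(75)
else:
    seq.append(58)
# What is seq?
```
[6, 58]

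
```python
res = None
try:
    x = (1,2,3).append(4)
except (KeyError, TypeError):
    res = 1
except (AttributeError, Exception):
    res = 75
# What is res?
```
75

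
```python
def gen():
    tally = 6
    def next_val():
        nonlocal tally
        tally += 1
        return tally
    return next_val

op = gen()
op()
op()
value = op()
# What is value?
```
9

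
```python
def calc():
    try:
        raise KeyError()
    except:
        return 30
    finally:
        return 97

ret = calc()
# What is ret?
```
97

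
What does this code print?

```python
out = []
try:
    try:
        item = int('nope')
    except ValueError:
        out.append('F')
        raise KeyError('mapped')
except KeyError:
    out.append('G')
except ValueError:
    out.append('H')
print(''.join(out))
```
FG

New KeyError raised, caught by outer KeyError handler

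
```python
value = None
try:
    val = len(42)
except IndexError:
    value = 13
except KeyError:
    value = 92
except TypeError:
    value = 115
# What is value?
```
115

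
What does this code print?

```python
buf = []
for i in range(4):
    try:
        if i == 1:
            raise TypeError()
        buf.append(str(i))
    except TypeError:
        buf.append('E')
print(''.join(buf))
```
0E23

Exception on i=1 caught, loop continues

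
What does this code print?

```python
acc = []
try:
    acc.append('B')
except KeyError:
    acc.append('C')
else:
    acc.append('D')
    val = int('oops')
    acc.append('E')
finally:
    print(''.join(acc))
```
BD

Try succeeds, else appends 'D', ValueError in else is uncaught, finally prints before exception propagates ('E' never appended)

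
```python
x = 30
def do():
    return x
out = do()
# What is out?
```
30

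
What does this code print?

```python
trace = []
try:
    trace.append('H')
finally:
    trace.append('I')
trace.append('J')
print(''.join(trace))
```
HIJ

try/finally without except, no exception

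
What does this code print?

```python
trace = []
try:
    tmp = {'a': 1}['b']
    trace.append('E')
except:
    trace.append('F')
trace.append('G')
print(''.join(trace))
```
FG

Exception raised in try, caught by bare except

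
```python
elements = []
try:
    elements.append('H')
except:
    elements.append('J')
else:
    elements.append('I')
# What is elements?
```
['H', 'I']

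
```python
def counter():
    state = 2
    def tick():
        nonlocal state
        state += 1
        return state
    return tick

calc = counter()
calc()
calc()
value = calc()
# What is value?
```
5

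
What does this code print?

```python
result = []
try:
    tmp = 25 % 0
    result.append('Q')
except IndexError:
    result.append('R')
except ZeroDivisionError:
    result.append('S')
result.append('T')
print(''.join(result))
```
ST

ZeroDivisionError is caught by its specific handler, not IndexError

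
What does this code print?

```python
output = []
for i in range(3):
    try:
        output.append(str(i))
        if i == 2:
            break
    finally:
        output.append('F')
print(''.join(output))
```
0F1F2F

finally runs even when breaking out of loop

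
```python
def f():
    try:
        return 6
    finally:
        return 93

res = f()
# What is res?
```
93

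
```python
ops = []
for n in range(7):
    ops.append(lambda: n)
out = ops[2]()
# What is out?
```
6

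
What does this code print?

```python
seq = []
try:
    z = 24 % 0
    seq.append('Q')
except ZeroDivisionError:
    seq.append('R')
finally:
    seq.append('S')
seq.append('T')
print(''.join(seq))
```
RST

finally always runs, even after exception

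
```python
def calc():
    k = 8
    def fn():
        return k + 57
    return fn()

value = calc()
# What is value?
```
65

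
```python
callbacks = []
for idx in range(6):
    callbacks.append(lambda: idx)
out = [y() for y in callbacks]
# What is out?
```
[5, 5, 5, 5, 5, 5]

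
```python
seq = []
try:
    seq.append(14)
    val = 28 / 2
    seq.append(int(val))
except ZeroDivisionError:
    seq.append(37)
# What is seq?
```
[14, 14]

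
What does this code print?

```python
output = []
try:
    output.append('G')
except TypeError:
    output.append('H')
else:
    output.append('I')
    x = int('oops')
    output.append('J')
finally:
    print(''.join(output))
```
GI

Try succeeds, else appends 'I', ValueError in else is uncaught, finally prints before exception propagates ('J' never appended)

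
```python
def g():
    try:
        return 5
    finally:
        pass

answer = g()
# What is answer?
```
5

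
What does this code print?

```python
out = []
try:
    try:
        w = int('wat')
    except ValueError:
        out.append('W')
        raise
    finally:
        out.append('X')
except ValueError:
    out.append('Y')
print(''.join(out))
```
WXY

finally runs before re-raised exception propagates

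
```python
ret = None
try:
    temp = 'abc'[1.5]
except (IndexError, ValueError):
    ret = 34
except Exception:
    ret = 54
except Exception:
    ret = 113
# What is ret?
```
54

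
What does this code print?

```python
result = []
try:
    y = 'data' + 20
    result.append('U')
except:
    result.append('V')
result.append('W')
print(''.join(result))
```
VW

Exception raised in try, caught by bare except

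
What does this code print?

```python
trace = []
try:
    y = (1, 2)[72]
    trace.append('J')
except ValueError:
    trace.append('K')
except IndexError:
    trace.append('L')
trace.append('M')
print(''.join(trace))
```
LM

IndexError is caught by its specific handler, not ValueError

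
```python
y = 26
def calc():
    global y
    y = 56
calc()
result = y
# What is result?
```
56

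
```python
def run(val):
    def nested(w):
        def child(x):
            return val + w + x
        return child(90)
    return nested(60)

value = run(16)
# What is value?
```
166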